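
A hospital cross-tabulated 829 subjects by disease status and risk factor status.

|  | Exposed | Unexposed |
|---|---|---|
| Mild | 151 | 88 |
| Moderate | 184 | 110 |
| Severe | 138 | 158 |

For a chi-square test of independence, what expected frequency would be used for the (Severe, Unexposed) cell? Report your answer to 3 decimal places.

127.112

Row total (Severe) = 296; column total (Unexposed) = 356; grand total N = 829.
Expected count = (row total × column total) / N = 296 × 356 / 829 = 127.112.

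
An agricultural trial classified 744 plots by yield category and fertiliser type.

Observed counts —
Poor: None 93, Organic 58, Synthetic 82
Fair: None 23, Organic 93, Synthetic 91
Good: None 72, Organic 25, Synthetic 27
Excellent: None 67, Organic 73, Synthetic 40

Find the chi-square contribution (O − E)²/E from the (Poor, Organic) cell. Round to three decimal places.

Row total (Poor) = 233; column total (Organic) = 249; N = 744.
Expected count E = 233 × 249 / 744 = 77.9798.
Contribution = (O − E)²/E = (58 − 77.9798)² / 77.9798 = 5.119.

5.119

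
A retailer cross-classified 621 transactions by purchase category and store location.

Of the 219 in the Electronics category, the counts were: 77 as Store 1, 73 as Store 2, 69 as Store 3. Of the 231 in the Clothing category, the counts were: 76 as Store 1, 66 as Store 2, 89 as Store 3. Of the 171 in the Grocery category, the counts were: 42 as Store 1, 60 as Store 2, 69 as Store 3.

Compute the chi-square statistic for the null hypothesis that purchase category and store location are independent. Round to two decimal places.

Row totals: 219, 231, 171. Column totals: 195, 199, 227. Grand total N = 621.
Expected counts (row total × column total / N):
  Electronics, Store 1: 219×195/621 = 68.768
  Electronics, Store 2: 219×199/621 = 70.179
  Electronics, Store 3: 219×227/621 = 80.053
  Clothing, Store 1: 231×195/621 = 72.536
  Clothing, Store 2: 231×199/621 = 74.024
  Clothing, Store 3: 231×227/621 = 84.440
  Grocery, Store 1: 171×195/621 = 53.696
  Grocery, Store 2: 171×199/621 = 54.797
  Grocery, Store 3: 171×227/621 = 62.507
Contributions (O − E)²/E:
  (77 − 68.768)²/68.768 = 0.9854
  (73 − 70.179)²/70.179 = 0.1134
  (69 − 80.053)²/80.053 = 1.5261
  (76 − 72.536)²/72.536 = 0.1654
  (66 − 74.024)²/74.024 = 0.8698
  (89 − 84.440)²/84.440 = 0.2463
  (42 − 53.696)²/53.696 = 2.5476
  (60 − 54.797)²/54.797 = 0.4940
  (69 − 62.507)²/62.507 = 0.6745
χ² = 0.9854 + 0.1134 + 1.5261 + 0.1654 + 0.8698 + 0.2463 + 2.5476 + 0.4940 + 0.6745 = 7.62

7.62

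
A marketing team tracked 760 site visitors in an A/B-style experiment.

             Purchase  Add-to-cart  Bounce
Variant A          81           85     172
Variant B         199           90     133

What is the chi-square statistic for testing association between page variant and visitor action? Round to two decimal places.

Row totals: 338, 422. Column totals: 280, 175, 305. Grand total N = 760.
Expected counts (row total × column total / N):
  Variant A, Purchase: 338×280/760 = 124.526
  Variant A, Add-to-cart: 338×175/760 = 77.829
  Variant A, Bounce: 338×305/760 = 135.645
  Variant B, Purchase: 422×280/760 = 155.474
  Variant B, Add-to-cart: 422×175/760 = 97.171
  Variant B, Bounce: 422×305/760 = 169.355
Contributions (O − E)²/E:
  (81 − 124.526)²/124.526 = 15.2138
  (85 − 77.829)²/77.829 = 0.6607
  (172 − 135.645)²/135.645 = 9.7437
  (199 − 155.474)²/155.474 = 12.1854
  (90 − 97.171)²/97.171 = 0.5292
  (133 − 169.355)²/169.355 = 7.8042
χ² = 15.2138 + 0.6607 + 9.7437 + 12.1854 + 0.5292 + 7.8042 = 46.14

46.14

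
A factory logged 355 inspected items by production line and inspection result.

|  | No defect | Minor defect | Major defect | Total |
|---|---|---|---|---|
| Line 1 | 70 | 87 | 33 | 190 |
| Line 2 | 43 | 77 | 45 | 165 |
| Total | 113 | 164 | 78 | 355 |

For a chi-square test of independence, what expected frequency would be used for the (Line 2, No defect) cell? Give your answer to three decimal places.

52.521

Row total (Line 2) = 165; column total (No defect) = 113; grand total N = 355.
Expected count = (row total × column total) / N = 165 × 113 / 355 = 52.521.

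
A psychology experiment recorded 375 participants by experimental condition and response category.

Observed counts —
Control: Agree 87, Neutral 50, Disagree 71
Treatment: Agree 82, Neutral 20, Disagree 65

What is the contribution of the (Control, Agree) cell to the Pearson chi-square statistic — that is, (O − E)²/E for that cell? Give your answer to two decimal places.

Row total (Control) = 208; column total (Agree) = 169; N = 375.
Expected count E = 208 × 169 / 375 = 93.739.
Contribution = (O − E)²/E = (87 − 93.739)² / 93.739 = 0.48.

0.48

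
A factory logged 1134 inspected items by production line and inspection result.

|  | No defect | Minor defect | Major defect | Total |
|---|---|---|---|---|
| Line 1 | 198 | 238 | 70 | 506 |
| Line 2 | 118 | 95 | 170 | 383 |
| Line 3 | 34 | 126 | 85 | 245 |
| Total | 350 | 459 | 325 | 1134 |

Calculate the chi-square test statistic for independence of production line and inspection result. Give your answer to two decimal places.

144.96

Grand total N = 1134.
Expected counts (row total × column total / N):
  Line 1, No defect: 506×350/1134 = 156.173
  Line 1, Minor defect: 506×459/1134 = 204.810
  Line 1, Major defect: 506×325/1134 = 145.018
  Line 2, No defect: 383×350/1134 = 118.210
  Line 2, Minor defect: 383×459/1134 = 155.024
  Line 2, Major defect: 383×325/1134 = 109.766
  Line 3, No defect: 245×350/1134 = 75.617
  Line 3, Minor defect: 245×459/1134 = 99.167
  Line 3, Major defect: 245×325/1134 = 70.216
Contributions (O − E)²/E:
  (198 − 156.173)²/156.173 = 11.2023
  (238 − 204.810)²/204.810 = 5.3785
  (70 − 145.018)²/145.018 = 38.8069
  (118 − 118.210)²/118.210 = 0.0004
  (95 − 155.024)²/155.024 = 23.2408
  (170 − 109.766)²/109.766 = 33.0534
  (34 − 75.617)²/75.617 = 22.9046
  (126 − 99.167)²/99.167 = 7.2606
  (85 − 70.216)²/70.216 = 3.1128
χ² = 11.2023 + 5.3785 + 38.8069 + 0.0004 + 23.2408 + 33.0534 + 22.9046 + 7.2606 + 3.1128 = 144.96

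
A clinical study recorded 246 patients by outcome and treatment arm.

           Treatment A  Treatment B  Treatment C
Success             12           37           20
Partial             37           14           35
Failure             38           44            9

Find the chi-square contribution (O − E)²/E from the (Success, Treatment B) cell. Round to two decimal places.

Row total (Success) = 69; column total (Treatment B) = 95; N = 246.
Expected count E = 69 × 95 / 246 = 26.646.
Contribution = (O − E)²/E = (37 − 26.646)² / 26.646 = 4.02.

4.02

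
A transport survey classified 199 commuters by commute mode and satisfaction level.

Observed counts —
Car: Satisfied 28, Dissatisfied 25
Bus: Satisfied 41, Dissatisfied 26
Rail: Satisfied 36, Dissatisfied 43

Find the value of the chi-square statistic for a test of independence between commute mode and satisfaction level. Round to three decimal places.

3.551

Row totals: 53, 67, 79. Column totals: 105, 94. Grand total N = 199.
Expected counts (row total × column total / N):
  Car, Satisfied: 53×105/199 = 27.9648
  Car, Dissatisfied: 53×94/199 = 25.0352
  Bus, Satisfied: 67×105/199 = 35.3518
  Bus, Dissatisfied: 67×94/199 = 31.6482
  Rail, Satisfied: 79×105/199 = 41.6834
  Rail, Dissatisfied: 79×94/199 = 37.3166
Contributions (O − E)²/E:
  (28 − 27.9648)²/27.9648 = 0.0000
  (25 − 25.0352)²/25.0352 = 0.0000
  (41 − 35.3518)²/35.3518 = 0.9024
  (26 − 31.6482)²/31.6482 = 1.0080
  (36 − 41.6834)²/41.6834 = 0.7749
  (43 − 37.3166)²/37.3166 = 0.8656
χ² = 0.0000 + 0.0000 + 0.9024 + 1.0080 + 0.7749 + 0.8656 = 3.551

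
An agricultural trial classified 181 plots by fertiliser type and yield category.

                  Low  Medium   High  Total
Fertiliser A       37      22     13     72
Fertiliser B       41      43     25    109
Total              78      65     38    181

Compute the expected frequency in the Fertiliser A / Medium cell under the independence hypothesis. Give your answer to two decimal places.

Row total (Fertiliser A) = 72; column total (Medium) = 65; grand total N = 181.
Expected count = (row total × column total) / N = 72 × 65 / 181 = 25.86.

25.86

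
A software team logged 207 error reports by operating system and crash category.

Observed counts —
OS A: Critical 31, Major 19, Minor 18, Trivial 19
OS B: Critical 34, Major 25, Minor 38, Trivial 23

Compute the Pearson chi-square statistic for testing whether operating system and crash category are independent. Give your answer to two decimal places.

3.30

Row totals: 87, 120. Column totals: 65, 44, 56, 42. Grand total N = 207.
Expected counts (row total × column total / N):
  OS A, Critical: 87×65/207 = 27.319
  OS A, Major: 87×44/207 = 18.493
  OS A, Minor: 87×56/207 = 23.536
  OS A, Trivial: 87×42/207 = 17.652
  OS B, Critical: 120×65/207 = 37.681
  OS B, Major: 120×44/207 = 25.507
  OS B, Minor: 120×56/207 = 32.464
  OS B, Trivial: 120×42/207 = 24.348
Contributions (O − E)²/E:
  (31 − 27.319)²/27.319 = 0.4960
  (19 − 18.493)²/18.493 = 0.0139
  (18 − 23.536)²/23.536 = 1.3021
  (19 − 17.652)²/17.652 = 0.1029
  (34 − 37.681)²/37.681 = 0.3596
  (25 − 25.507)²/25.507 = 0.0101
  (38 − 32.464)²/32.464 = 0.9440
  (23 − 24.348)²/24.348 = 0.0746
χ² = 0.4960 + 0.0139 + 1.3021 + 0.1029 + 0.3596 + 0.0101 + 0.9440 + 0.0746 = 3.30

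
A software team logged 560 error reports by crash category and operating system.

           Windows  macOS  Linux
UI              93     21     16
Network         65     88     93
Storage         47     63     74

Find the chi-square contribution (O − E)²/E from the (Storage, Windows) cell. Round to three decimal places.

Row total (Storage) = 184; column total (Windows) = 205; N = 560.
Expected count E = 184 × 205 / 560 = 67.3571.
Contribution = (O − E)²/E = (47 − 67.3571)² / 67.3571 = 6.152.

6.152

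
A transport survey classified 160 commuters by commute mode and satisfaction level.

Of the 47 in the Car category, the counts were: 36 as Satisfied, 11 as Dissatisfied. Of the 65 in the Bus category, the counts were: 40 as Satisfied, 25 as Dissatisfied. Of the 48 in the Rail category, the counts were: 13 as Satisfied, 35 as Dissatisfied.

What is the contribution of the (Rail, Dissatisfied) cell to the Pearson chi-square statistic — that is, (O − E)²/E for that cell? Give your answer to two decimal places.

Row total (Rail) = 48; column total (Dissatisfied) = 71; N = 160.
Expected count E = 48 × 71 / 160 = 21.300.
Contribution = (O − E)²/E = (35 − 21.300)² / 21.300 = 8.81.

8.81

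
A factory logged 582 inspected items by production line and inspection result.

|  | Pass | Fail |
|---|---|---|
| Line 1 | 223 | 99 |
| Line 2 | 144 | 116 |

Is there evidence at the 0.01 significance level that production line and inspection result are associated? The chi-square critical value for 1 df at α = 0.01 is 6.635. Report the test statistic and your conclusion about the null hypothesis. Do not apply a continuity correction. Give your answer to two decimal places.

Row totals: 322, 260. Column totals: 367, 215. Grand total N = 582.
Expected counts (row total × column total / N):
  Line 1, Pass: 322×367/582 = 203.048
  Line 1, Fail: 322×215/582 = 118.952
  Line 2, Pass: 260×367/582 = 163.952
  Line 2, Fail: 260×215/582 = 96.048
Contributions (O − E)²/E:
  (223 − 203.048)²/203.048 = 1.9605
  (99 − 118.952)²/118.952 = 3.3466
  (144 − 163.952)²/163.952 = 2.4280
  (116 − 96.048)²/96.048 = 4.1446
χ² = 1.9605 + 3.3466 + 2.4280 + 4.1446 = 11.88
df = (2−1)(2−1) = 1. Since 11.88 > 6.635, reject the null hypothesis of independence at α = 0.01.

11.88; reject H₀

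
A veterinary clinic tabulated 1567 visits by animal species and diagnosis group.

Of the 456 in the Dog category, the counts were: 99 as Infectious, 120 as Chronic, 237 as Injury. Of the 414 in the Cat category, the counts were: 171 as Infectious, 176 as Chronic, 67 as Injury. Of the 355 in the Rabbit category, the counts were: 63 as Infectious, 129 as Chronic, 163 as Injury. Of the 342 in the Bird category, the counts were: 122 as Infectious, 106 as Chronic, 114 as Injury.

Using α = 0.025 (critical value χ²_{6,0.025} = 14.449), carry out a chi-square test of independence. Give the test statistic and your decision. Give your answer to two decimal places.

153.74; reject H₀

Row totals: 456, 414, 355, 342. Column totals: 455, 531, 581. Grand total N = 1567.
Expected counts (row total × column total / N):
  Dog, Infectious: 456×455/1567 = 132.406
  Dog, Chronic: 456×531/1567 = 154.522
  Dog, Injury: 456×581/1567 = 169.072
  Cat, Infectious: 414×455/1567 = 120.211
  Cat, Chronic: 414×531/1567 = 140.290
  Cat, Injury: 414×581/1567 = 153.500
  Rabbit, Infectious: 355×455/1567 = 103.079
  Rabbit, Chronic: 355×531/1567 = 120.297
  Rabbit, Injury: 355×581/1567 = 131.624
  Bird, Infectious: 342×455/1567 = 99.304
  Bird, Chronic: 342×531/1567 = 115.892
  Bird, Injury: 342×581/1567 = 126.804
Contributions (O − E)²/E:
  (99 − 132.406)²/132.406 = 8.4283
  (120 − 154.522)²/154.522 = 7.7126
  (237 − 169.072)²/169.072 = 27.2914
  (171 − 120.211)²/120.211 = 21.4583
  (176 − 140.290)²/140.290 = 9.0898
  (67 − 153.500)²/153.500 = 48.7443
  (63 − 103.079)²/103.079 = 15.5834
  (129 − 120.297)²/120.297 = 0.6296
  (163 − 131.624)²/131.624 = 7.4793
  (122 − 99.304)²/99.304 = 5.1872
  (106 − 115.892)²/115.892 = 0.8443
  (114 − 126.804)²/126.804 = 1.2929
χ² = 8.4283 + 7.7126 + 27.2914 + 21.4583 + 9.0898 + 48.7443 + 15.5834 + 0.6296 + 7.4793 + 5.1872 + 0.8443 + 1.2929 = 153.74
df = (4−1)(3−1) = 6. Since 153.74 > 14.449, reject the null hypothesis of independence at α = 0.025.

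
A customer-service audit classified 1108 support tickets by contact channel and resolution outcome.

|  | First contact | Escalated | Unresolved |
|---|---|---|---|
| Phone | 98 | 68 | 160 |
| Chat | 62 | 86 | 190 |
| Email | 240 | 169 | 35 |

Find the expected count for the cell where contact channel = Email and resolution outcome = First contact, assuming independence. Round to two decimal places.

160.29

Row total (Email) = 444; column total (First contact) = 400; grand total N = 1108.
Expected count = (row total × column total) / N = 444 × 400 / 1108 = 160.29.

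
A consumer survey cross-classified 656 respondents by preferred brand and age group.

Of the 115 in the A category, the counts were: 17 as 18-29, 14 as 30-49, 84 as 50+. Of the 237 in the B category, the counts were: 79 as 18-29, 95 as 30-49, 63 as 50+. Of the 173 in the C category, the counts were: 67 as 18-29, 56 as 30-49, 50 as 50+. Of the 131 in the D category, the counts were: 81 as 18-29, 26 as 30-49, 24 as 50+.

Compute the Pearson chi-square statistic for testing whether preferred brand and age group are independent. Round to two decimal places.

Row totals: 115, 237, 173, 131. Column totals: 244, 191, 221. Grand total N = 656.
Expected counts (row total × column total / N):
  A, 18-29: 115×244/656 = 42.7744
  A, 30-49: 115×191/656 = 33.4832
  A, 50+: 115×221/656 = 38.7424
  B, 18-29: 237×244/656 = 88.1524
  B, 30-49: 237×191/656 = 69.0046
  B, 50+: 237×221/656 = 79.8430
  C, 18-29: 173×244/656 = 64.3476
  C, 30-49: 173×191/656 = 50.3704
  C, 50+: 173×221/656 = 58.2820
  D, 18-29: 131×244/656 = 48.7256
  D, 30-49: 131×191/656 = 38.1418
  D, 50+: 131×221/656 = 44.1326
Contributions (O − E)²/E:
  (17 − 42.7744)²/42.7744 = 15.5308
  (14 − 33.4832)²/33.4832 = 11.3369
  (84 − 38.7424)²/38.7424 = 52.8684
  (79 − 88.1524)²/88.1524 = 0.9502
  (95 − 69.0046)²/69.0046 = 9.7930
  (63 − 79.8430)²/79.8430 = 3.5531
  (67 − 64.3476)²/64.3476 = 0.1093
  (56 − 50.3704)²/50.3704 = 0.6292
  (50 − 58.2820)²/58.2820 = 1.1769
  (81 − 48.7256)²/48.7256 = 21.3776
  (26 − 38.1418)²/38.1418 = 3.8651
  (24 − 44.1326)²/44.1326 = 9.1842
χ² = 15.5308 + 11.3369 + 52.8684 + 0.9502 + 9.7930 + 3.5531 + 0.1093 + 0.6292 + 1.1769 + 21.3776 + 3.8651 + 9.1842 = 130.37

130.37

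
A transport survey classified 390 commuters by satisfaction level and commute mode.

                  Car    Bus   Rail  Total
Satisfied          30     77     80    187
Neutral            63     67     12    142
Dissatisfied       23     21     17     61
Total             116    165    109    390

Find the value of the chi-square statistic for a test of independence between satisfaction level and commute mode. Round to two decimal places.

Grand total N = 390.
Expected counts (row total × column total / N):
  Satisfied, Car: 187×116/390 = 55.621
  Satisfied, Bus: 187×165/390 = 79.115
  Satisfied, Rail: 187×109/390 = 52.264
  Neutral, Car: 142×116/390 = 42.236
  Neutral, Bus: 142×165/390 = 60.077
  Neutral, Rail: 142×109/390 = 39.687
  Dissatisfied, Car: 61×116/390 = 18.144
  Dissatisfied, Bus: 61×165/390 = 25.808
  Dissatisfied, Rail: 61×109/390 = 17.049
Contributions (O − E)²/E:
  (30 − 55.621)²/55.621 = 11.8019
  (77 − 79.115)²/79.115 = 0.0565
  (80 − 52.264)²/52.264 = 14.7192
  (63 − 42.236)²/42.236 = 10.2080
  (67 − 60.077)²/60.077 = 0.7978
  (12 − 39.687)²/39.687 = 19.3154
  (23 − 18.144)²/18.144 = 1.2996
  (21 − 25.808)²/25.808 = 0.8957
  (17 − 17.049)²/17.049 = 0.0001
χ² = 11.8019 + 0.0565 + 14.7192 + 10.2080 + 0.7978 + 19.3154 + 1.2996 + 0.8957 + 0.0001 = 59.09

59.09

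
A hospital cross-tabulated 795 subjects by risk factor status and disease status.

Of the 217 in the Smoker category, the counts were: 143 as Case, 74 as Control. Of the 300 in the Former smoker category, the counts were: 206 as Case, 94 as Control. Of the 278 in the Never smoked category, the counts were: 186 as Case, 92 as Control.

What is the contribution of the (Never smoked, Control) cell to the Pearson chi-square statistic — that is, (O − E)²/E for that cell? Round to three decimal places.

Row total (Never smoked) = 278; column total (Control) = 260; N = 795.
Expected count E = 278 × 260 / 795 = 90.9182.
Contribution = (O − E)²/E = (92 − 90.9182)² / 90.9182 = 0.013.

0.013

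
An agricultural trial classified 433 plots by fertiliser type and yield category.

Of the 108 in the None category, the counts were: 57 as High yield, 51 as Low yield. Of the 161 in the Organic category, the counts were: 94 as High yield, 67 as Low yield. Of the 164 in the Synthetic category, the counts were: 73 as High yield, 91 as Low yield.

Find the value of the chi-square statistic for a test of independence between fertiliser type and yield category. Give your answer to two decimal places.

6.32

Row totals: 108, 161, 164. Column totals: 224, 209. Grand total N = 433.
Expected counts (row total × column total / N):
  None, High yield: 108×224/433 = 55.871
  None, Low yield: 108×209/433 = 52.129
  Organic, High yield: 161×224/433 = 83.289
  Organic, Low yield: 161×209/433 = 77.711
  Synthetic, High yield: 164×224/433 = 84.841
  Synthetic, Low yield: 164×209/433 = 79.159
Contributions (O − E)²/E:
  (57 − 55.871)²/55.871 = 0.0228
  (51 − 52.129)²/52.129 = 0.0245
  (94 − 83.289)²/83.289 = 1.3774
  (67 − 77.711)²/77.711 = 1.4763
  (73 − 84.841)²/84.841 = 1.6526
  (91 − 79.159)²/79.159 = 1.7712
χ² = 0.0228 + 0.0245 + 1.3774 + 1.4763 + 1.6526 + 1.7712 = 6.32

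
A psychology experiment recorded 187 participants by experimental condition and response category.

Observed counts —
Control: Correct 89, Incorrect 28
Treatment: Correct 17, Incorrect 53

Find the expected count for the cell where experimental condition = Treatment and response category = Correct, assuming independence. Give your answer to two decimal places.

Row total (Treatment) = 70; column total (Correct) = 106; grand total N = 187.
Expected count = (row total × column total) / N = 70 × 106 / 187 = 39.68.

39.68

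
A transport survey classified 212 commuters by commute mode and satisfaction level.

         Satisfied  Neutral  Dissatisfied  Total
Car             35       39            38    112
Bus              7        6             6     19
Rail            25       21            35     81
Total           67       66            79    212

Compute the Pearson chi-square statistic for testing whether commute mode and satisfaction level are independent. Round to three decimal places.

Grand total N = 212.
Expected counts (row total × column total / N):
  Car, Satisfied: 112×67/212 = 35.3962
  Car, Neutral: 112×66/212 = 34.8679
  Car, Dissatisfied: 112×79/212 = 41.7358
  Bus, Satisfied: 19×67/212 = 6.0047
  Bus, Neutral: 19×66/212 = 5.9151
  Bus, Dissatisfied: 19×79/212 = 7.0802
  Rail, Satisfied: 81×67/212 = 25.5991
  Rail, Neutral: 81×66/212 = 25.2170
  Rail, Dissatisfied: 81×79/212 = 30.1840
Contributions (O − E)²/E:
  (35 − 35.3962)²/35.3962 = 0.0044
  (39 − 34.8679)²/34.8679 = 0.4897
  (38 − 41.7358)²/41.7358 = 0.3344
  (7 − 6.0047)²/6.0047 = 0.1650
  (6 − 5.9151)²/5.9151 = 0.0012
  (6 − 7.0802)²/7.0802 = 0.1648
  (25 − 25.5991)²/25.5991 = 0.0140
  (21 − 25.2170)²/25.2170 = 0.7052
  (35 − 30.1840)²/30.1840 = 0.7684
χ² = 0.0044 + 0.4897 + 0.3344 + 0.1650 + 0.0012 + 0.1648 + 0.0140 + 0.7052 + 0.7684 = 2.647

2.647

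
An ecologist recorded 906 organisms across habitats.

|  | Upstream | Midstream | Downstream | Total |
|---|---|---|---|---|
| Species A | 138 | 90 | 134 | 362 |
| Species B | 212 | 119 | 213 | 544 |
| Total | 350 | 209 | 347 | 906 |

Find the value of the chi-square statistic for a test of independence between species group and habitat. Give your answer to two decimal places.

Grand total N = 906.
Expected counts (row total × column total / N):
  Species A, Upstream: 362×350/906 = 139.845
  Species A, Midstream: 362×209/906 = 83.508
  Species A, Downstream: 362×347/906 = 138.647
  Species B, Upstream: 544×350/906 = 210.155
  Species B, Midstream: 544×209/906 = 125.492
  Species B, Downstream: 544×347/906 = 208.353
Contributions (O − E)²/E:
  (138 − 139.845)²/139.845 = 0.0243
  (90 − 83.508)²/83.508 = 0.5047
  (134 − 138.647)²/138.647 = 0.1558
  (212 − 210.155)²/210.155 = 0.0162
  (119 − 125.492)²/125.492 = 0.3358
  (213 − 208.353)²/208.353 = 0.1036
χ² = 0.0243 + 0.5047 + 0.1558 + 0.0162 + 0.3358 + 0.1036 = 1.14

1.14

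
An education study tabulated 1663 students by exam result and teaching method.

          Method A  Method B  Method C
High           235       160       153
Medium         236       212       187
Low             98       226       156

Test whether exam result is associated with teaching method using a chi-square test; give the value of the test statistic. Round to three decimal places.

Row totals: 548, 635, 480. Column totals: 569, 598, 496. Grand total N = 1663.
Expected counts (row total × column total / N):
  High, Method A: 548×569/1663 = 187.4997
  High, Method B: 548×598/1663 = 197.0559
  High, Method C: 548×496/1663 = 163.4444
  Medium, Method A: 635×569/1663 = 217.2670
  Medium, Method B: 635×598/1663 = 228.3403
  Medium, Method C: 635×496/1663 = 189.3927
  Low, Method A: 480×569/1663 = 164.2333
  Low, Method B: 480×598/1663 = 172.6037
  Low, Method C: 480×496/1663 = 143.1630
Contributions (O − E)²/E:
  (235 − 187.4997)²/187.4997 = 12.0335
  (160 − 197.0559)²/197.0559 = 6.9683
  (153 − 163.4444)²/163.4444 = 0.6674
  (236 − 217.2670)²/217.2670 = 1.6152
  (212 − 228.3403)²/228.3403 = 1.1693
  (187 − 189.3927)²/189.3927 = 0.0302
  (98 − 164.2333)²/164.2333 = 26.7111
  (226 − 172.6037)²/172.6037 = 16.5186
  (156 − 143.1630)²/143.1630 = 1.1511
χ² = 12.0335 + 6.9683 + 0.6674 + 1.6152 + 1.1693 + 0.0302 + 26.7111 + 16.5186 + 1.1511 = 66.865

66.865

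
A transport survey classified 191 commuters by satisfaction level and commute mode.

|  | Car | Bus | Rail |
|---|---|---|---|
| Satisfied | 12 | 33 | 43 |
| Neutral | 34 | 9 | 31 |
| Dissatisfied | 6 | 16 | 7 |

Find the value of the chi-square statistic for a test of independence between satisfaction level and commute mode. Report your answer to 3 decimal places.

34.529

Row totals: 88, 74, 29. Column totals: 52, 58, 81. Grand total N = 191.
Expected counts (row total × column total / N):
  Satisfied, Car: 88×52/191 = 23.9581
  Satisfied, Bus: 88×58/191 = 26.7225
  Satisfied, Rail: 88×81/191 = 37.3194
  Neutral, Car: 74×52/191 = 20.1466
  Neutral, Bus: 74×58/191 = 22.4712
  Neutral, Rail: 74×81/191 = 31.3822
  Dissatisfied, Car: 29×52/191 = 7.8953
  Dissatisfied, Bus: 29×58/191 = 8.8063
  Dissatisfied, Rail: 29×81/191 = 12.2984
Contributions (O − E)²/E:
  (12 − 23.9581)²/23.9581 = 5.9686
  (33 − 26.7225)²/26.7225 = 1.4747
  (43 − 37.3194)²/37.3194 = 0.8647
  (34 − 20.1466)²/20.1466 = 9.5260
  (9 − 22.4712)²/22.4712 = 8.0758
  (31 − 31.3822)²/31.3822 = 0.0047
  (6 − 7.8953)²/7.8953 = 0.4550
  (16 − 8.8063)²/8.8063 = 5.8764
  (7 − 12.2984)²/12.2984 = 2.2827
χ² = 5.9686 + 1.4747 + 0.8647 + 9.5260 + 8.0758 + 0.0047 + 0.4550 + 5.8764 + 2.2827 = 34.529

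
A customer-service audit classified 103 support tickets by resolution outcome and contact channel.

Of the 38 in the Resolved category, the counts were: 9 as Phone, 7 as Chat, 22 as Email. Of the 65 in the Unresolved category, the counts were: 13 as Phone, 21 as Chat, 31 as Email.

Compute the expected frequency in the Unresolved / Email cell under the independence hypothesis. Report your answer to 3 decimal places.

33.447

Row total (Unresolved) = 65; column total (Email) = 53; grand total N = 103.
Expected count = (row total × column total) / N = 65 × 53 / 103 = 33.447.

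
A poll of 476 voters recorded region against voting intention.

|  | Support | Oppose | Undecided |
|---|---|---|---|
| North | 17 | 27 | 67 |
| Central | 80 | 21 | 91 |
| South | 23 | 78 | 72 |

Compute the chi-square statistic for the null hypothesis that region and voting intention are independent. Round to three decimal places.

79.995

Row totals: 111, 192, 173. Column totals: 120, 126, 230. Grand total N = 476.
Expected counts (row total × column total / N):
  North, Support: 111×120/476 = 27.9832
  North, Oppose: 111×126/476 = 29.3824
  North, Undecided: 111×230/476 = 53.6345
  Central, Support: 192×120/476 = 48.4034
  Central, Oppose: 192×126/476 = 50.8235
  Central, Undecided: 192×230/476 = 92.7731
  South, Support: 173×120/476 = 43.6134
  South, Oppose: 173×126/476 = 45.7941
  South, Undecided: 173×230/476 = 83.5924
Contributions (O − E)²/E:
  (17 − 27.9832)²/27.9832 = 4.3108
  (27 − 29.3824)²/29.3824 = 0.1932
  (67 − 53.6345)²/53.6345 = 3.3306
  (80 − 48.4034)²/48.4034 = 20.6255
  (21 − 50.8235)²/50.8235 = 17.5006
  (91 − 92.7731)²/92.7731 = 0.0339
  (23 − 43.6134)²/43.6134 = 9.7427
  (78 − 45.7941)²/45.7941 = 22.6496
  (72 − 83.5924)²/83.5924 = 1.6076
χ² = 4.3108 + 0.1932 + 3.3306 + 20.6255 + 17.5006 + 0.0339 + 9.7427 + 22.6496 + 1.6076 = 79.995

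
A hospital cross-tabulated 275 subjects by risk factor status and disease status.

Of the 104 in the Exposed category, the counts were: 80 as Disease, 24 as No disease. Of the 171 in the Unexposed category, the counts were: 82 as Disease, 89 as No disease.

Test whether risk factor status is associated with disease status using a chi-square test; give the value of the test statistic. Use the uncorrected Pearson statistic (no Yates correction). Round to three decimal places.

Row totals: 104, 171. Column totals: 162, 113. Grand total N = 275.
Expected counts (row total × column total / N):
  Exposed, Disease: 104×162/275 = 61.2655
  Exposed, No disease: 104×113/275 = 42.7345
  Unexposed, Disease: 171×162/275 = 100.7345
  Unexposed, No disease: 171×113/275 = 70.2655
Contributions (O − E)²/E:
  (80 − 61.2655)²/61.2655 = 5.7289
  (24 − 42.7345)²/42.7345 = 8.2131
  (82 − 100.7345)²/100.7345 = 3.4842
  (89 − 70.2655)²/70.2655 = 4.9951
χ² = 5.7289 + 8.2131 + 3.4842 + 4.9951 = 22.421

22.421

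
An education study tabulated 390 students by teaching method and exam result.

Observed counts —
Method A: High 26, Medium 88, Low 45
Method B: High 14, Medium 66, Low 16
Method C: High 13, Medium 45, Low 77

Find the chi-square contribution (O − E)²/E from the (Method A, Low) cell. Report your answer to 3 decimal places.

2.254

Row total (Method A) = 159; column total (Low) = 138; N = 390.
Expected count E = 159 × 138 / 390 = 56.26154.
Contribution = (O − E)²/E = (45 − 56.26154)² / 56.26154 = 2.254.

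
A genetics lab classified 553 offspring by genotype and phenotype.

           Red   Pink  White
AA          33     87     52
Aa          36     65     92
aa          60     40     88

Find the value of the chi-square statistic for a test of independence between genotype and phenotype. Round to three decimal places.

39.516

Row totals: 172, 193, 188. Column totals: 129, 192, 232. Grand total N = 553.
Expected counts (row total × column total / N):
  AA, Red: 172×129/553 = 40.1230
  AA, Pink: 172×192/553 = 59.7179
  AA, White: 172×232/553 = 72.1591
  Aa, Red: 193×129/553 = 45.0217
  Aa, Pink: 193×192/553 = 67.0090
  Aa, White: 193×232/553 = 80.9693
  aa, Red: 188×129/553 = 43.8553
  aa, Pink: 188×192/553 = 65.2731
  aa, White: 188×232/553 = 78.8716
Contributions (O − E)²/E:
  (33 − 40.1230)²/40.1230 = 1.2645
  (87 − 59.7179)²/59.7179 = 12.4638
  (52 − 72.1591)²/72.1591 = 5.6319
  (36 − 45.0217)²/45.0217 = 1.8078
  (65 − 67.0090)²/67.0090 = 0.0602
  (92 − 80.9693)²/80.9693 = 1.5027
  (60 − 43.8553)²/43.8553 = 5.9434
  (40 − 65.2731)²/65.2731 = 9.7855
  (88 − 78.8716)²/78.8716 = 1.0565
χ² = 1.2645 + 12.4638 + 5.6319 + 1.8078 + 0.0602 + 1.5027 + 5.9434 + 9.7855 + 1.0565 = 39.516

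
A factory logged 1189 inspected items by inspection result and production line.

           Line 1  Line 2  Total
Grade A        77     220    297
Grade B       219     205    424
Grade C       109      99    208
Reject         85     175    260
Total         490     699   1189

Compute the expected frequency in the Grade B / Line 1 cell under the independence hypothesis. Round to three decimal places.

Row total (Grade B) = 424; column total (Line 1) = 490; grand total N = 1189.
Expected count = (row total × column total) / N = 424 × 490 / 1189 = 174.735.

174.735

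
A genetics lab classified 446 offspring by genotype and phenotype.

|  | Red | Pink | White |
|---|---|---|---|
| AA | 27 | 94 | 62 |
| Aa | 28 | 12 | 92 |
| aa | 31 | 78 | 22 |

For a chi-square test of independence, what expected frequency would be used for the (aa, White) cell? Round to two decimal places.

51.70

Row total (aa) = 131; column total (White) = 176; grand total N = 446.
Expected count = (row total × column total) / N = 131 × 176 / 446 = 51.70.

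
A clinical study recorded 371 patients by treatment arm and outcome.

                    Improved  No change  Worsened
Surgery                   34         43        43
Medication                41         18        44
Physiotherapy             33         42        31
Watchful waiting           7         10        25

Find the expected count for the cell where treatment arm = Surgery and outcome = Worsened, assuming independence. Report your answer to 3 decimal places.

Row total (Surgery) = 120; column total (Worsened) = 143; grand total N = 371.
Expected count = (row total × column total) / N = 120 × 143 / 371 = 46.253.

46.253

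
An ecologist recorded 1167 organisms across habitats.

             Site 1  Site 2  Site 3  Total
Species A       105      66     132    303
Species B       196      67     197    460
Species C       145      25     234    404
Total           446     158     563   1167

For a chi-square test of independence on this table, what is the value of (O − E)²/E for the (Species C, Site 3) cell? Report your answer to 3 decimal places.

Row total (Species C) = 404; column total (Site 3) = 563; N = 1167.
Expected count E = 404 × 563 / 1167 = 194.9032.
Contribution = (O − E)²/E = (234 − 194.9032)² / 194.9032 = 7.843.

7.843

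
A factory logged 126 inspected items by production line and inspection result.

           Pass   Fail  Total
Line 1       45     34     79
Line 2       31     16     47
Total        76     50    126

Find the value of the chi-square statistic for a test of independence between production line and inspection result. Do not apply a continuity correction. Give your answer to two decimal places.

Grand total N = 126.
Expected counts (row total × column total / N):
  Line 1, Pass: 79×76/126 = 47.651
  Line 1, Fail: 79×50/126 = 31.349
  Line 2, Pass: 47×76/126 = 28.349
  Line 2, Fail: 47×50/126 = 18.651
Contributions (O − E)²/E:
  (45 − 47.651)²/47.651 = 0.1475
  (34 − 31.349)²/31.349 = 0.2242
  (31 − 28.349)²/28.349 = 0.2479
  (16 − 18.651)²/18.651 = 0.3768
χ² = 0.1475 + 0.2242 + 0.2479 + 0.3768 = 1.00

1.00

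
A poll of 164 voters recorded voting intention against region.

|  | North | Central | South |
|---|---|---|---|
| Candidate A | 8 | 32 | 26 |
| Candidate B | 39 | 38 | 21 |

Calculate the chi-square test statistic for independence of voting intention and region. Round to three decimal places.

Row totals: 66, 98. Column totals: 47, 70, 47. Grand total N = 164.
Expected counts (row total × column total / N):
  Candidate A, North: 66×47/164 = 18.91463
  Candidate A, Central: 66×70/164 = 28.17073
  Candidate A, South: 66×47/164 = 18.91463
  Candidate B, North: 98×47/164 = 28.08537
  Candidate B, Central: 98×70/164 = 41.82927
  Candidate B, South: 98×47/164 = 28.08537
Contributions (O − E)²/E:
  (8 − 18.91463)²/18.91463 = 6.2983
  (32 − 28.17073)²/28.17073 = 0.5205
  (26 − 18.91463)²/18.91463 = 2.6542
  (39 − 28.08537)²/28.08537 = 4.2417
  (38 − 41.82927)²/41.82927 = 0.3506
  (21 − 28.08537)²/28.08537 = 1.7875
χ² = 6.2983 + 0.5205 + 2.6542 + 4.2417 + 0.3506 + 1.7875 = 15.853

15.853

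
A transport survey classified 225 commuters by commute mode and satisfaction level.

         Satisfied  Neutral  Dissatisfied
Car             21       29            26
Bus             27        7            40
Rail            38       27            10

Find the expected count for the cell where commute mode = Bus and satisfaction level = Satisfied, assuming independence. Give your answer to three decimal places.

28.284

Row total (Bus) = 74; column total (Satisfied) = 86; grand total N = 225.
Expected count = (row total × column total) / N = 74 × 86 / 225 = 28.284.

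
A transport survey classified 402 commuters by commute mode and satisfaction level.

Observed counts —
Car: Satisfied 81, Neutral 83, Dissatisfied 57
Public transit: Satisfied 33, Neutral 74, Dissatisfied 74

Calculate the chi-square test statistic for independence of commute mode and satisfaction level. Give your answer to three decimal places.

19.142

Row totals: 221, 181. Column totals: 114, 157, 131. Grand total N = 402.
Expected counts (row total × column total / N):
  Car, Satisfied: 221×114/402 = 62.67164
  Car, Neutral: 221×157/402 = 86.31095
  Car, Dissatisfied: 221×131/402 = 72.01741
  Public transit, Satisfied: 181×114/402 = 51.32836
  Public transit, Neutral: 181×157/402 = 70.68905
  Public transit, Dissatisfied: 181×131/402 = 58.98259
Contributions (O − E)²/E:
  (81 − 62.67164)²/62.67164 = 5.3601
  (83 − 86.31095)²/86.31095 = 0.1270
  (57 − 72.01741)²/72.01741 = 3.1315
  (33 − 51.32836)²/51.32836 = 6.5447
  (74 − 70.68905)²/70.68905 = 0.1551
  (74 − 58.98259)²/58.98259 = 3.8235
χ² = 5.3601 + 0.1270 + 3.1315 + 6.5447 + 0.1551 + 3.8235 = 19.142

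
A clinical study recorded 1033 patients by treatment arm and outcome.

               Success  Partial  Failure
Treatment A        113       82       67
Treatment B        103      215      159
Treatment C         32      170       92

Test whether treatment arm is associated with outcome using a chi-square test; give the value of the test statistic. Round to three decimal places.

87.061

Row totals: 262, 477, 294. Column totals: 248, 467, 318. Grand total N = 1033.
Expected counts (row total × column total / N):
  Treatment A, Success: 262×248/1033 = 62.9003
  Treatment A, Partial: 262×467/1033 = 118.4453
  Treatment A, Failure: 262×318/1033 = 80.6544
  Treatment B, Success: 477×248/1033 = 114.5169
  Treatment B, Partial: 477×467/1033 = 215.6428
  Treatment B, Failure: 477×318/1033 = 146.8403
  Treatment C, Success: 294×248/1033 = 70.5828
  Treatment C, Partial: 294×467/1033 = 132.9119
  Treatment C, Failure: 294×318/1033 = 90.5053
Contributions (O − E)²/E:
  (113 − 62.9003)²/62.9003 = 39.9041
  (82 − 118.4453)²/118.4453 = 11.2141
  (67 − 80.6544)²/80.6544 = 2.3116
  (103 − 114.5169)²/114.5169 = 1.1582
  (215 − 215.6428)²/215.6428 = 0.0019
  (159 − 146.8403)²/146.8403 = 1.0069
  (32 − 70.5828)²/70.5828 = 21.0906
  (170 − 132.9119)²/132.9119 = 10.3492
  (92 − 90.5053)²/90.5053 = 0.0247
χ² = 39.9041 + 11.2141 + 2.3116 + 1.1582 + 0.0019 + 1.0069 + 21.0906 + 10.3492 + 0.0247 = 87.061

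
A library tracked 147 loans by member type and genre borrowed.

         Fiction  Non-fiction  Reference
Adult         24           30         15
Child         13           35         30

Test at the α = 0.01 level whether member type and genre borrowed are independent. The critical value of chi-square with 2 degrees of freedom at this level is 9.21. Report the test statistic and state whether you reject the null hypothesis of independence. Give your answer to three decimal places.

Row totals: 69, 78. Column totals: 37, 65, 45. Grand total N = 147.
Expected counts (row total × column total / N):
  Adult, Fiction: 69×37/147 = 17.3673
  Adult, Non-fiction: 69×65/147 = 30.5102
  Adult, Reference: 69×45/147 = 21.1224
  Child, Fiction: 78×37/147 = 19.6327
  Child, Non-fiction: 78×65/147 = 34.4898
  Child, Reference: 78×45/147 = 23.8776
Contributions (O − E)²/E:
  (24 − 17.3673)²/17.3673 = 2.5331
  (30 − 30.5102)²/30.5102 = 0.0085
  (15 − 21.1224)²/21.1224 = 1.7746
  (13 − 19.6327)²/19.6327 = 2.2408
  (35 − 34.4898)²/34.4898 = 0.0075
  (30 − 23.8776)²/23.8776 = 1.5698
χ² = 2.5331 + 0.0085 + 1.7746 + 2.2408 + 0.0075 + 1.5698 = 8.134
df = (2−1)(3−1) = 2. Since 8.134 < 9.21, fail to reject the null hypothesis of independence at α = 0.01.

8.134; fail to reject H₀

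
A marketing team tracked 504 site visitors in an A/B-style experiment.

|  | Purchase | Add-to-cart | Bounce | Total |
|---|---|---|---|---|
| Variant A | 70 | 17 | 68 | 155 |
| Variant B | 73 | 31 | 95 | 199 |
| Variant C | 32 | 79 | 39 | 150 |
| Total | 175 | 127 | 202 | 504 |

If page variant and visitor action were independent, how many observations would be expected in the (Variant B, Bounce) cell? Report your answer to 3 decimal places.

79.758

Row total (Variant B) = 199; column total (Bounce) = 202; grand total N = 504.
Expected count = (row total × column total) / N = 199 × 202 / 504 = 79.758.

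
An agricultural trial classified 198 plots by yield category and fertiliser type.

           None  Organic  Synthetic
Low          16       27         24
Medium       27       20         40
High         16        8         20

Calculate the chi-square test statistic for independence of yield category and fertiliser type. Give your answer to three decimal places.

8.469

Row totals: 67, 87, 44. Column totals: 59, 55, 84. Grand total N = 198.
Expected counts (row total × column total / N):
  Low, None: 67×59/198 = 19.9646
  Low, Organic: 67×55/198 = 18.6111
  Low, Synthetic: 67×84/198 = 28.4242
  Medium, None: 87×59/198 = 25.9242
  Medium, Organic: 87×55/198 = 24.1667
  Medium, Synthetic: 87×84/198 = 36.9091
  High, None: 44×59/198 = 13.1111
  High, Organic: 44×55/198 = 12.2222
  High, Synthetic: 44×84/198 = 18.6667
Contributions (O − E)²/E:
  (16 − 19.9646)²/19.9646 = 0.7873
  (27 − 18.6111)²/18.6111 = 3.7813
  (24 − 28.4242)²/28.4242 = 0.6886
  (27 − 25.9242)²/25.9242 = 0.0446
  (20 − 24.1667)²/24.1667 = 0.7184
  (40 − 36.9091)²/36.9091 = 0.2588
  (16 − 13.1111)²/13.1111 = 0.6365
  (8 − 12.2222)²/12.2222 = 1.4586
  (20 − 18.6667)²/18.6667 = 0.0952
χ² = 0.7873 + 3.7813 + 0.6886 + 0.0446 + 0.7184 + 0.2588 + 0.6365 + 1.4586 + 0.0952 = 8.469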